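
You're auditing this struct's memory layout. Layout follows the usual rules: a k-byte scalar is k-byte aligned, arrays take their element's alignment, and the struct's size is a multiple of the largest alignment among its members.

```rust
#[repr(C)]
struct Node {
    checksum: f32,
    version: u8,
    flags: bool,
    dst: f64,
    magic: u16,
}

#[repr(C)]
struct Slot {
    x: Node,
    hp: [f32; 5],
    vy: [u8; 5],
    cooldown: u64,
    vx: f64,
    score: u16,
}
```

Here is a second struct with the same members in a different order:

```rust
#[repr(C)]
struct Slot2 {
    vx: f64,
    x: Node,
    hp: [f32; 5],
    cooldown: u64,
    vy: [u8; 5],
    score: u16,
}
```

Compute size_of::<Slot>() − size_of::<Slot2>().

Node: checksum at 0 (size 4, align 4) → ends 4; version at 4 (size 1, align 1) → ends 5; flags at 5 (size 1, align 1) → ends 6; pad 2 to align 8 for dst; dst at 8 (size 8, align 8) → ends 16; magic at 16 (size 2, align 2) → ends 18; tail pad 6 to reach multiple of 8; total 24 bytes, alignment 8
x at 0 (size 24, align 8) → ends 24
hp at 24 (size 20, align 4) → ends 44
vy at 44 (size 5, align 1) → ends 49
pad 7 to align 8 for cooldown
cooldown at 56 (size 8, align 8) → ends 64
vx at 64 (size 8, align 8) → ends 72
score at 72 (size 2, align 2) → ends 74
tail pad 6 to reach multiple of 8
total 80 bytes, alignment 8
— Slot2 —
vx at 0 (size 8, align 8) → ends 8
x at 8 (size 24, align 8) → ends 32
hp at 32 (size 20, align 4) → ends 52
pad 4 to align 8 for cooldown
cooldown at 56 (size 8, align 8) → ends 64
vy at 64 (size 5, align 1) → ends 69
pad 1 to align 2 for score
score at 70 (size 2, align 2) → ends 72
total 72 bytes, alignment 8
80 − 72 = 8

8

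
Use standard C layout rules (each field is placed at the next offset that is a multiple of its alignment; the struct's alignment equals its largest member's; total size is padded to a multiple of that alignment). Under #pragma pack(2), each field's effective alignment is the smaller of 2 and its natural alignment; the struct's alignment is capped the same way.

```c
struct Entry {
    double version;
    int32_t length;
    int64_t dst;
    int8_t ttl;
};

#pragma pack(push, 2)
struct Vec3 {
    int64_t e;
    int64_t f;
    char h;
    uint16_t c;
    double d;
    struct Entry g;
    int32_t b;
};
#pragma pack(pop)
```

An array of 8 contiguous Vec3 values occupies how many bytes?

512

Entry: 0..8  version  (8B, 8-aligned); 8..12  length  (4B, 4-aligned); 12..16  -- padding (4B); 16..24  dst  (8B, 8-aligned); 24..25  ttl  (1B, 1-aligned); 25..32  -- tail padding (7B); sizeof = 32, alignof = 8
0..8  e  (8B, 2-aligned)
8..16  f  (8B, 2-aligned)
16..17  h  (1B, 1-aligned)
17..18  -- padding (1B)
18..20  c  (2B, 2-aligned)
20..28  d  (8B, 2-aligned)
28..60  g  (32B, 2-aligned)
60..64  b  (4B, 2-aligned)
sizeof = 64, alignof = 2
array of 8: 8 × 64 = 512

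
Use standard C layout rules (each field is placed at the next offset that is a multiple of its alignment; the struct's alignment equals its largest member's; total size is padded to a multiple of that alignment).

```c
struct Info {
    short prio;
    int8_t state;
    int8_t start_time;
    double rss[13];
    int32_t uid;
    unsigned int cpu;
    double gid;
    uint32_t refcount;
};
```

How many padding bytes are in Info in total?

prio at 0 (size 2, align 2) → ends 2
state at 2 (size 1, align 1) → ends 3
start_time at 3 (size 1, align 1) → ends 4
pad 4 to align 8 for rss
rss at 8 (size 104, align 8) → ends 112
uid at 112 (size 4, align 4) → ends 116
cpu at 116 (size 4, align 4) → ends 120
gid at 120 (size 8, align 8) → ends 128
refcount at 128 (size 4, align 4) → ends 132
tail pad 4 to reach multiple of 8
total 136 bytes, alignment 8
data bytes 128, size 136 → padding 8

8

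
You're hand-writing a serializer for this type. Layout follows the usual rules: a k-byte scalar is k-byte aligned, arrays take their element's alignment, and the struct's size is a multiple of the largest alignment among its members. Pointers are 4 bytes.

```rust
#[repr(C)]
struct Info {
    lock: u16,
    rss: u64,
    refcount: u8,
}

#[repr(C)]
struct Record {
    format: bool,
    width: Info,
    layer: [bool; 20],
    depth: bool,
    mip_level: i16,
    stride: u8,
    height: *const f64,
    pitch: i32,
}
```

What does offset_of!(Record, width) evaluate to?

Info: @0: lock [2B, align 2] → 2; +6 pad (align 8); @8: rss [8B, align 8] → 16; @16: refcount [1B, align 1] → 17; +7 tail pad (align 8); size 24, align 8
@0: format [1B, align 1] → 1
+7 pad (align 8)
@8: width [24B, align 8] → 32

8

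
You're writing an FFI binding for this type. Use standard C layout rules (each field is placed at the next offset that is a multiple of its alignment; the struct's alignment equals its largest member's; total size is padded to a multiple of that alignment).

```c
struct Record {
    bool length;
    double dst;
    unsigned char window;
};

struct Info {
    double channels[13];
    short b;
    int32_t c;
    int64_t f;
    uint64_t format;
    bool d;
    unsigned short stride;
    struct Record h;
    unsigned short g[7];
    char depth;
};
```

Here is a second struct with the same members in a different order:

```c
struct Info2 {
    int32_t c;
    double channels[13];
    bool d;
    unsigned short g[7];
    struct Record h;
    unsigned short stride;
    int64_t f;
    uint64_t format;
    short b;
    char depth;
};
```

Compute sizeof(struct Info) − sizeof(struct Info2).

Record: @0: length [1B, align 1] → 1; +7 pad (align 8); @8: dst [8B, align 8] → 16; @16: window [1B, align 1] → 17; +7 tail pad (align 8); size 24, align 8
@0: channels [104B, align 8] → 104
@104: b [2B, align 2] → 106
+2 pad (align 4)
@108: c [4B, align 4] → 112
@112: f [8B, align 8] → 120
@120: format [8B, align 8] → 128
@128: d [1B, align 1] → 129
+1 pad (align 2)
@130: stride [2B, align 2] → 132
+4 pad (align 8)
@136: h [24B, align 8] → 160
@160: g [14B, align 2] → 174
@174: depth [1B, align 1] → 175
+1 tail pad (align 8)
size 176, align 8
— Info2 —
@0: c [4B, align 4] → 4
+4 pad (align 8)
@8: channels [104B, align 8] → 112
@112: d [1B, align 1] → 113
+1 pad (align 2)
@114: g [14B, align 2] → 128
@128: h [24B, align 8] → 152
@152: stride [2B, align 2] → 154
+6 pad (align 8)
@160: f [8B, align 8] → 168
@168: format [8B, align 8] → 176
@176: b [2B, align 2] → 178
@178: depth [1B, align 1] → 179
+5 tail pad (align 8)
size 184, align 8
176 − 184 = -8

-8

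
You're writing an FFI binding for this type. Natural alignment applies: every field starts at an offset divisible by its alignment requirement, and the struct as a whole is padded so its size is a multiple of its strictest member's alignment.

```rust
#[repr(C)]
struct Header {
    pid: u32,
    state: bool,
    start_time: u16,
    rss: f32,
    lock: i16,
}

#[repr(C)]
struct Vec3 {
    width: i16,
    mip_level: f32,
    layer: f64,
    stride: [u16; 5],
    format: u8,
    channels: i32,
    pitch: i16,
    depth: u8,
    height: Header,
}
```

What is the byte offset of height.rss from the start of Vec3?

Header: pid at 0 (size 4, align 4) → ends 4; state at 4 (size 1, align 1) → ends 5; pad 1 to align 2 for start_time; start_time at 6 (size 2, align 2) → ends 8; rss at 8 (size 4, align 4) → ends 12; lock at 12 (size 2, align 2) → ends 14; tail pad 2 to reach multiple of 4; total 16 bytes, alignment 4
width at 0 (size 2, align 2) → ends 2
pad 2 to align 4 for mip_level
mip_level at 4 (size 4, align 4) → ends 8
layer at 8 (size 8, align 8) → ends 16
stride at 16 (size 10, align 2) → ends 26
format at 26 (size 1, align 1) → ends 27
pad 1 to align 4 for channels
channels at 28 (size 4, align 4) → ends 32
pitch at 32 (size 2, align 2) → ends 34
depth at 34 (size 1, align 1) → ends 35
pad 1 to align 4 for height
height at 36 (size 16, align 4) → ends 52
within Header: rss at 8
36 + 8 = 44

44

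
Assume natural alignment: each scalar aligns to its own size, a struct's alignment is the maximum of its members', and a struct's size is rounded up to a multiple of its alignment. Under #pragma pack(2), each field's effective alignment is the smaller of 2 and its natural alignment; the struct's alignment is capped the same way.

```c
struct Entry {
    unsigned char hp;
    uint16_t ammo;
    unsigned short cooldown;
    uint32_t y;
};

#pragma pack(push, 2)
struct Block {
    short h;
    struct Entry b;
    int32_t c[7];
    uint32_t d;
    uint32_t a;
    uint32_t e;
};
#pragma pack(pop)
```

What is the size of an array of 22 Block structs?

Entry: @0: hp [1B, align 1] → 1; +1 pad (align 2); @2: ammo [2B, align 2] → 4; @4: cooldown [2B, align 2] → 6; +2 pad (align 4); @8: y [4B, align 4] → 12; size 12, align 4
@0: h [2B, align 2] → 2
@2: b [12B, align 2] → 14
@14: c [28B, align 2] → 42
@42: d [4B, align 2] → 46
@46: a [4B, align 2] → 50
@50: e [4B, align 2] → 54
size 54, align 2
array of 22: 22 × 54 = 1188

1188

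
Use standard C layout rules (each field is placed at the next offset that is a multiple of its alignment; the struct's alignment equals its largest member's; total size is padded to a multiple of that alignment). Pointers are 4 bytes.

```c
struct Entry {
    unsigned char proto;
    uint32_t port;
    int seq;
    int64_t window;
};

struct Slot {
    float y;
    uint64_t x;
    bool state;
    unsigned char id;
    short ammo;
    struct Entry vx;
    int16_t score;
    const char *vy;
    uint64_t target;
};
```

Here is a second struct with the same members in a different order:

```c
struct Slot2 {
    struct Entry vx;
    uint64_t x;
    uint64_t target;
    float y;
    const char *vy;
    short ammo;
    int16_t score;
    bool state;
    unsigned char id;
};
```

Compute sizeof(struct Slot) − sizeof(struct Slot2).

8

Entry: 0..1  proto  (1B, 1-aligned); 1..4  -- padding (3B); 4..8  port  (4B, 4-aligned); 8..12  seq  (4B, 4-aligned); 12..16  -- padding (4B); 16..24  window  (8B, 8-aligned); sizeof = 24, alignof = 8
0..4  y  (4B, 4-aligned)
4..8  -- padding (4B)
8..16  x  (8B, 8-aligned)
16..17  state  (1B, 1-aligned)
17..18  id  (1B, 1-aligned)
18..20  ammo  (2B, 2-aligned)
20..24  -- padding (4B)
24..48  vx  (24B, 8-aligned)
48..50  score  (2B, 2-aligned)
50..52  -- padding (2B)
52..56  vy  (4B, 4-aligned)
56..64  target  (8B, 8-aligned)
sizeof = 64, alignof = 8
— Slot2 —
0..24  vx  (24B, 8-aligned)
24..32  x  (8B, 8-aligned)
32..40  target  (8B, 8-aligned)
40..44  y  (4B, 4-aligned)
44..48  vy  (4B, 4-aligned)
48..50  ammo  (2B, 2-aligned)
50..52  score  (2B, 2-aligned)
52..53  state  (1B, 1-aligned)
53..54  id  (1B, 1-aligned)
54..56  -- tail padding (2B)
sizeof = 56, alignof = 8
64 − 56 = 8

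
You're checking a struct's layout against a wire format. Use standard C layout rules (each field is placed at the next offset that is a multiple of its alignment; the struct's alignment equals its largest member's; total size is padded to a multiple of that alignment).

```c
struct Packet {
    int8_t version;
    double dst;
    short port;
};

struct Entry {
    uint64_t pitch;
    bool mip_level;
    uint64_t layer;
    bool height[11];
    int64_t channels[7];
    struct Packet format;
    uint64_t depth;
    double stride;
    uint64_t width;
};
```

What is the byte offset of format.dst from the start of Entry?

Packet: @0: version [1B, align 1] → 1; +7 pad (align 8); @8: dst [8B, align 8] → 16; @16: port [2B, align 2] → 18; +6 tail pad (align 8); size 24, align 8
@0: pitch [8B, align 8] → 8
@8: mip_level [1B, align 1] → 9
+7 pad (align 8)
@16: layer [8B, align 8] → 24
@24: height [11B, align 1] → 35
+5 pad (align 8)
@40: channels [56B, align 8] → 96
@96: format [24B, align 8] → 120
within Packet: dst at 8
96 + 8 = 104

104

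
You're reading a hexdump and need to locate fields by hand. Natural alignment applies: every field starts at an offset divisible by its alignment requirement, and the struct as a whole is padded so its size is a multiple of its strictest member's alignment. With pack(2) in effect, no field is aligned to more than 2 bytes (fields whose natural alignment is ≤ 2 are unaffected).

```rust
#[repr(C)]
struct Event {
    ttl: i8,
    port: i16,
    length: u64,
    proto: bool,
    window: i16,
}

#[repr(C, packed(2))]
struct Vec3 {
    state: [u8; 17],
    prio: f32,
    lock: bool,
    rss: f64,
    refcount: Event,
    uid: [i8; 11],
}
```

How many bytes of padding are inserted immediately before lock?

0

Event: ttl at 0 (size 1, align 1) → ends 1; pad 1 to align 2 for port; port at 2 (size 2, align 2) → ends 4; pad 4 to align 8 for length; length at 8 (size 8, align 8) → ends 16; proto at 16 (size 1, align 1) → ends 17; pad 1 to align 2 for window; window at 18 (size 2, align 2) → ends 20; tail pad 4 to reach multiple of 8; total 24 bytes, alignment 8
state at 0 (size 17, align 1) → ends 17
pad 1 to align 2 for prio
prio at 18 (size 4, align 2) → ends 22
lock at 22 (size 1, align 1) → ends 23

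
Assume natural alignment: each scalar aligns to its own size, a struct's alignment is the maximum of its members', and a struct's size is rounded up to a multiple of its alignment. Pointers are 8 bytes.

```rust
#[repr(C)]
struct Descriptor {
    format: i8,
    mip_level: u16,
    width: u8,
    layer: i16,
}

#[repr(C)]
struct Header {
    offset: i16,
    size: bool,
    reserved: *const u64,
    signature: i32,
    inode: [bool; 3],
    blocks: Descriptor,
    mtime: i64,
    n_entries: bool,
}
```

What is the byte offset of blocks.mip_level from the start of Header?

Descriptor: 0..1  format  (1B, 1-aligned); 1..2  -- padding (1B); 2..4  mip_level  (2B, 2-aligned); 4..5  width  (1B, 1-aligned); 5..6  -- padding (1B); 6..8  layer  (2B, 2-aligned); sizeof = 8, alignof = 2
0..2  offset  (2B, 2-aligned)
2..3  size  (1B, 1-aligned)
3..8  -- padding (5B)
8..16  reserved  (8B, 8-aligned)
16..20  signature  (4B, 4-aligned)
20..23  inode  (3B, 1-aligned)
23..24  -- padding (1B)
24..32  blocks  (8B, 2-aligned)
within Descriptor: mip_level at 2
24 + 2 = 26

26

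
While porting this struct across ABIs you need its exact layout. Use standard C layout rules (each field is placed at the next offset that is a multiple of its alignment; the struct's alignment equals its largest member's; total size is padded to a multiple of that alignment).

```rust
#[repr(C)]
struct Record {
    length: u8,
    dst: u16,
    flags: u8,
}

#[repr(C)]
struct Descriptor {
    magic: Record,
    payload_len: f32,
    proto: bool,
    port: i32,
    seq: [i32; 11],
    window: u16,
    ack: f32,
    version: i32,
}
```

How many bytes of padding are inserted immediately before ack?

Record: 0..1  length  (1B, 1-aligned); 1..2  -- padding (1B); 2..4  dst  (2B, 2-aligned); 4..5  flags  (1B, 1-aligned); 5..6  -- tail padding (1B); sizeof = 6, alignof = 2
0..6  magic  (6B, 2-aligned)
6..8  -- padding (2B)
8..12  payload_len  (4B, 4-aligned)
12..13  proto  (1B, 1-aligned)
13..16  -- padding (3B)
16..20  port  (4B, 4-aligned)
20..64  seq  (44B, 4-aligned)
64..66  window  (2B, 2-aligned)
66..68  -- padding (2B)
68..72  ack  (4B, 4-aligned)

2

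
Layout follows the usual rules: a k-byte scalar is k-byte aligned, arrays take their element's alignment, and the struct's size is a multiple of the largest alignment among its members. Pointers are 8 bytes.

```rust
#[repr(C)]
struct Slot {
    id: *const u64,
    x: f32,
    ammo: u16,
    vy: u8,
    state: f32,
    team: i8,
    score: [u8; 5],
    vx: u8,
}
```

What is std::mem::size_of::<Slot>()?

32

@0: id [8B, align 8] → 8
@8: x [4B, align 4] → 12
@12: ammo [2B, align 2] → 14
@14: vy [1B, align 1] → 15
+1 pad (align 4)
@16: state [4B, align 4] → 20
@20: team [1B, align 1] → 21
@21: score [5B, align 1] → 26
@26: vx [1B, align 1] → 27
+5 tail pad (align 8)
size 32, align 8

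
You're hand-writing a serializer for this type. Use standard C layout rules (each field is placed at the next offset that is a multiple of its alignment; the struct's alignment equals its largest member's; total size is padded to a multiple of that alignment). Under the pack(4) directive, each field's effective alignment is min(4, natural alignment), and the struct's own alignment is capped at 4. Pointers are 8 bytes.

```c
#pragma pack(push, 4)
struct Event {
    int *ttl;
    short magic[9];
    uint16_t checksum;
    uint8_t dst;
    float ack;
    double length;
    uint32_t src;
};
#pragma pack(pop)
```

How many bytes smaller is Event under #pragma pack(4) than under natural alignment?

8

natural layout:
  0..8  ttl  (8B, 8-aligned)
  8..26  magic  (18B, 2-aligned)
  26..28  checksum  (2B, 2-aligned)
  28..29  dst  (1B, 1-aligned)
  29..32  -- padding (3B)
  32..36  ack  (4B, 4-aligned)
  36..40  -- padding (4B)
  40..48  length  (8B, 8-aligned)
  48..52  src  (4B, 4-aligned)
  52..56  -- tail padding (4B)
  sizeof = 56, alignof = 8
packed(4) layout:
  0..8  ttl  (8B, 4-aligned)
  8..26  magic  (18B, 2-aligned)
  26..28  checksum  (2B, 2-aligned)
  28..29  dst  (1B, 1-aligned)
  29..32  -- padding (3B)
  32..36  ack  (4B, 4-aligned)
  36..44  length  (8B, 4-aligned)
  44..48  src  (4B, 4-aligned)
  sizeof = 48, alignof = 4
56 − 48 = 8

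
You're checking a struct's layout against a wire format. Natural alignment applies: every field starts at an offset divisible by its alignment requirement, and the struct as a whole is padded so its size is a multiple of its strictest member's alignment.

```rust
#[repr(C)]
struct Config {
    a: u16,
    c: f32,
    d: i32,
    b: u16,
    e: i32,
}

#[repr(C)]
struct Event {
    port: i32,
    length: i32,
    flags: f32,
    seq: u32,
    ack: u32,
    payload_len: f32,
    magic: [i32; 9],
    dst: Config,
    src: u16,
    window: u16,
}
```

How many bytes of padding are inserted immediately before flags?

0

Config: a at 0 (size 2, align 2) → ends 2; pad 2 to align 4 for c; c at 4 (size 4, align 4) → ends 8; d at 8 (size 4, align 4) → ends 12; b at 12 (size 2, align 2) → ends 14; pad 2 to align 4 for e; e at 16 (size 4, align 4) → ends 20; total 20 bytes, alignment 4
port at 0 (size 4, align 4) → ends 4
length at 4 (size 4, align 4) → ends 8
flags at 8 (size 4, align 4) → ends 12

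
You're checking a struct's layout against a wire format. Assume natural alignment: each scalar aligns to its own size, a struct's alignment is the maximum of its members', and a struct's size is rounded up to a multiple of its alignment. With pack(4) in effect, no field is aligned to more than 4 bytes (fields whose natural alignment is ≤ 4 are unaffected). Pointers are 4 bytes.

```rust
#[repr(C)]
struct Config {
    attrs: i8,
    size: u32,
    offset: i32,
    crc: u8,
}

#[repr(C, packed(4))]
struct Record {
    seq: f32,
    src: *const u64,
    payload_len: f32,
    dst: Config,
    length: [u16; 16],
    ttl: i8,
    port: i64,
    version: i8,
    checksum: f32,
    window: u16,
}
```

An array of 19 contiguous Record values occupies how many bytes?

1596

Config: attrs at 0 (size 1, align 1) → ends 1; pad 3 to align 4 for size; size at 4 (size 4, align 4) → ends 8; offset at 8 (size 4, align 4) → ends 12; crc at 12 (size 1, align 1) → ends 13; tail pad 3 to reach multiple of 4; total 16 bytes, alignment 4
seq at 0 (size 4, align 4) → ends 4
src at 4 (size 4, align 4) → ends 8
payload_len at 8 (size 4, align 4) → ends 12
dst at 12 (size 16, align 4) → ends 28
length at 28 (size 32, align 2) → ends 60
ttl at 60 (size 1, align 1) → ends 61
pad 3 to align 4 for port
port at 64 (size 8, align 4) → ends 72
version at 72 (size 1, align 1) → ends 73
pad 3 to align 4 for checksum
checksum at 76 (size 4, align 4) → ends 80
window at 80 (size 2, align 2) → ends 82
tail pad 2 to reach multiple of 4
total 84 bytes, alignment 4
array of 19: 19 × 84 = 1596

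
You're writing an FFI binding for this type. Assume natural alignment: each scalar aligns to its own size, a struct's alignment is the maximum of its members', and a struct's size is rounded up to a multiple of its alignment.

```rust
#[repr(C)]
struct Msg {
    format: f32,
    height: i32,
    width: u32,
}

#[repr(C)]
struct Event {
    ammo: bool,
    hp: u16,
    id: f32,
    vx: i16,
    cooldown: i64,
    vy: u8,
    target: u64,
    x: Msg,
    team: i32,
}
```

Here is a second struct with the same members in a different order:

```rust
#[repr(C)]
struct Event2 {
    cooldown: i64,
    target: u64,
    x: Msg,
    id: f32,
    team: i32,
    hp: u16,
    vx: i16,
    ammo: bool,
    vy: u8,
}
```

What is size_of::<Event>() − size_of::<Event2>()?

Msg: @0: format [4B, align 4] → 4; @4: height [4B, align 4] → 8; @8: width [4B, align 4] → 12; size 12, align 4
@0: ammo [1B, align 1] → 1
+1 pad (align 2)
@2: hp [2B, align 2] → 4
@4: id [4B, align 4] → 8
@8: vx [2B, align 2] → 10
+6 pad (align 8)
@16: cooldown [8B, align 8] → 24
@24: vy [1B, align 1] → 25
+7 pad (align 8)
@32: target [8B, align 8] → 40
@40: x [12B, align 4] → 52
@52: team [4B, align 4] → 56
size 56, align 8
— Event2 —
@0: cooldown [8B, align 8] → 8
@8: target [8B, align 8] → 16
@16: x [12B, align 4] → 28
@28: id [4B, align 4] → 32
@32: team [4B, align 4] → 36
@36: hp [2B, align 2] → 38
@38: vx [2B, align 2] → 40
@40: ammo [1B, align 1] → 41
@41: vy [1B, align 1] → 42
+6 tail pad (align 8)
size 48, align 8
56 − 48 = 8

8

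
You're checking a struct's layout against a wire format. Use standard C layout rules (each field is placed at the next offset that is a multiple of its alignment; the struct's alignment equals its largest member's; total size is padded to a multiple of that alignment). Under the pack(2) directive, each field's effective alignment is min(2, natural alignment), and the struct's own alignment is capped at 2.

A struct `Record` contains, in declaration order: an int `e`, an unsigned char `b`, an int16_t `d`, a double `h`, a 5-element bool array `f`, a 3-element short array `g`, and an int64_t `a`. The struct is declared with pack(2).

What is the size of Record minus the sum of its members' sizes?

2

e at 0 (size 4, align 2) → ends 4
b at 4 (size 1, align 1) → ends 5
pad 1 to align 2 for d
d at 6 (size 2, align 2) → ends 8
h at 8 (size 8, align 2) → ends 16
f at 16 (size 5, align 1) → ends 21
pad 1 to align 2 for g
g at 22 (size 6, align 2) → ends 28
a at 28 (size 8, align 2) → ends 36
total 36 bytes, alignment 2
data bytes 34, size 36 → padding 2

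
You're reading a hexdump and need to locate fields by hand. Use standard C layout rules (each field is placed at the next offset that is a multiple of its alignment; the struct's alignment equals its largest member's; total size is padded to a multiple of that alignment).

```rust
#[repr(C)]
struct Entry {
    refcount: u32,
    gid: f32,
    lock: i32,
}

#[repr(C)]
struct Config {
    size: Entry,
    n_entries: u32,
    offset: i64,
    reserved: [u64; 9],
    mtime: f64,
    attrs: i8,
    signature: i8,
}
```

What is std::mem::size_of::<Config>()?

Entry: 0..4  refcount  (4B, 4-aligned); 4..8  gid  (4B, 4-aligned); 8..12  lock  (4B, 4-aligned); sizeof = 12, alignof = 4
0..12  size  (12B, 4-aligned)
12..16  n_entries  (4B, 4-aligned)
16..24  offset  (8B, 8-aligned)
24..96  reserved  (72B, 8-aligned)
96..104  mtime  (8B, 8-aligned)
104..105  attrs  (1B, 1-aligned)
105..106  signature  (1B, 1-aligned)
106..112  -- tail padding (6B)
sizeof = 112, alignof = 8

112 bytes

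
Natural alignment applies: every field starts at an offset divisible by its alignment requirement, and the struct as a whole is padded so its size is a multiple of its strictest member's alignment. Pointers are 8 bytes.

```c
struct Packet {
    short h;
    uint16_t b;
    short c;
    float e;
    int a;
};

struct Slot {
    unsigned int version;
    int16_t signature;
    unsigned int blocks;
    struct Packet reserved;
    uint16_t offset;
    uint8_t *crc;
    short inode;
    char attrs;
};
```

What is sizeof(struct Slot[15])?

720

Packet: h at 0 (size 2, align 2) → ends 2; b at 2 (size 2, align 2) → ends 4; c at 4 (size 2, align 2) → ends 6; pad 2 to align 4 for e; e at 8 (size 4, align 4) → ends 12; a at 12 (size 4, align 4) → ends 16; total 16 bytes, alignment 4
version at 0 (size 4, align 4) → ends 4
signature at 4 (size 2, align 2) → ends 6
pad 2 to align 4 for blocks
blocks at 8 (size 4, align 4) → ends 12
reserved at 12 (size 16, align 4) → ends 28
offset at 28 (size 2, align 2) → ends 30
pad 2 to align 8 for crc
crc at 32 (size 8, align 8) → ends 40
inode at 40 (size 2, align 2) → ends 42
attrs at 42 (size 1, align 1) → ends 43
tail pad 5 to reach multiple of 8
total 48 bytes, alignment 8
array of 15: 15 × 48 = 720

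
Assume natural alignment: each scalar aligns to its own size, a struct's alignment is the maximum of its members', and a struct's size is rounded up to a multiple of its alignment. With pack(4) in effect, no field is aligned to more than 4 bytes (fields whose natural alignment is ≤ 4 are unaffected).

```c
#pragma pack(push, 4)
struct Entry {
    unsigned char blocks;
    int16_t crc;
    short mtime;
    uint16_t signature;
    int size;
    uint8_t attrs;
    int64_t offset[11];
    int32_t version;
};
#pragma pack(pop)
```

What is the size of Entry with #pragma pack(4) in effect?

@0: blocks [1B, align 1] → 1
+1 pad (align 2)
@2: crc [2B, align 2] → 4
@4: mtime [2B, align 2] → 6
@6: signature [2B, align 2] → 8
@8: size [4B, align 4] → 12
@12: attrs [1B, align 1] → 13
+3 pad (align 4)
@16: offset [88B, align 4] → 104
@104: version [4B, align 4] → 108
size 108, align 4

108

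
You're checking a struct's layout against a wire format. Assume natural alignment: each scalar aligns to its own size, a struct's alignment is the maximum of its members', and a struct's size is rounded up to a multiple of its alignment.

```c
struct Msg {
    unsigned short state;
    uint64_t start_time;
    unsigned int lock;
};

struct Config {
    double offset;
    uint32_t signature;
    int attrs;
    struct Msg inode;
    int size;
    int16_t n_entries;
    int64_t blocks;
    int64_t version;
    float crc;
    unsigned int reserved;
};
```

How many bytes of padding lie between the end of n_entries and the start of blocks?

2

Msg: 0..2  state  (2B, 2-aligned); 2..8  -- padding (6B); 8..16  start_time  (8B, 8-aligned); 16..20  lock  (4B, 4-aligned); 20..24  -- tail padding (4B); sizeof = 24, alignof = 8
0..8  offset  (8B, 8-aligned)
8..12  signature  (4B, 4-aligned)
12..16  attrs  (4B, 4-aligned)
16..40  inode  (24B, 8-aligned)
40..44  size  (4B, 4-aligned)
44..46  n_entries  (2B, 2-aligned)
46..48  -- padding (2B)
48..56  blocks  (8B, 8-aligned)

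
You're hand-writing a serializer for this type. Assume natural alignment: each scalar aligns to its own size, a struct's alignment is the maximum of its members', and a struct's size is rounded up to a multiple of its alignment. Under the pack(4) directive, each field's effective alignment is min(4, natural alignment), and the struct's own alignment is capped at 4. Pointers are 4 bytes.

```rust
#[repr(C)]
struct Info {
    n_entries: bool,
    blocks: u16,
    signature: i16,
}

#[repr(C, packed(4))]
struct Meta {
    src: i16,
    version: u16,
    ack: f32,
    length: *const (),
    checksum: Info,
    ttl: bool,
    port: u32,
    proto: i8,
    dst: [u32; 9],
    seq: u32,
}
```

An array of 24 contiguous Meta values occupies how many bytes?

Info: @0: n_entries [1B, align 1] → 1; +1 pad (align 2); @2: blocks [2B, align 2] → 4; @4: signature [2B, align 2] → 6; size 6, align 2
@0: src [2B, align 2] → 2
@2: version [2B, align 2] → 4
@4: ack [4B, align 4] → 8
@8: length [4B, align 4] → 12
@12: checksum [6B, align 2] → 18
@18: ttl [1B, align 1] → 19
+1 pad (align 4)
@20: port [4B, align 4] → 24
@24: proto [1B, align 1] → 25
+3 pad (align 4)
@28: dst [36B, align 4] → 64
@64: seq [4B, align 4] → 68
size 68, align 4
array of 24: 24 × 68 = 1632

1632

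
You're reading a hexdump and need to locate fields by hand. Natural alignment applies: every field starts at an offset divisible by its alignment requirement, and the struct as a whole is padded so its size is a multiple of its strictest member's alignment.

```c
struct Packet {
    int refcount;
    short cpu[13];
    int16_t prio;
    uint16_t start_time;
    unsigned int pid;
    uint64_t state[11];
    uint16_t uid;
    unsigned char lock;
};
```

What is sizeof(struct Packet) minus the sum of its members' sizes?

7

0..4  refcount  (4B, 4-aligned)
4..30  cpu  (26B, 2-aligned)
30..32  prio  (2B, 2-aligned)
32..34  start_time  (2B, 2-aligned)
34..36  -- padding (2B)
36..40  pid  (4B, 4-aligned)
40..128  state  (88B, 8-aligned)
128..130  uid  (2B, 2-aligned)
130..131  lock  (1B, 1-aligned)
131..136  -- tail padding (5B)
sizeof = 136, alignof = 8
data bytes 129, size 136 → padding 7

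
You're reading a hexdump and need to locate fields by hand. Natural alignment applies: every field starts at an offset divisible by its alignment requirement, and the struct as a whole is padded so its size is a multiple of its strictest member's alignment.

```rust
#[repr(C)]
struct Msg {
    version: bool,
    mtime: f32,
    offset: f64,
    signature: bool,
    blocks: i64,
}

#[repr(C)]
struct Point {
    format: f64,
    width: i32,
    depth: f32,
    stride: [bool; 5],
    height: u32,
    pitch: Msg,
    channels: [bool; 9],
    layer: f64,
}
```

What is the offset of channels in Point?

64

Msg: @0: version [1B, align 1] → 1; +3 pad (align 4); @4: mtime [4B, align 4] → 8; @8: offset [8B, align 8] → 16; @16: signature [1B, align 1] → 17; +7 pad (align 8); @24: blocks [8B, align 8] → 32; size 32, align 8
@0: format [8B, align 8] → 8
@8: width [4B, align 4] → 12
@12: depth [4B, align 4] → 16
@16: stride [5B, align 1] → 21
+3 pad (align 4)
@24: height [4B, align 4] → 28
+4 pad (align 8)
@32: pitch [32B, align 8] → 64
@64: channels [9B, align 1] → 73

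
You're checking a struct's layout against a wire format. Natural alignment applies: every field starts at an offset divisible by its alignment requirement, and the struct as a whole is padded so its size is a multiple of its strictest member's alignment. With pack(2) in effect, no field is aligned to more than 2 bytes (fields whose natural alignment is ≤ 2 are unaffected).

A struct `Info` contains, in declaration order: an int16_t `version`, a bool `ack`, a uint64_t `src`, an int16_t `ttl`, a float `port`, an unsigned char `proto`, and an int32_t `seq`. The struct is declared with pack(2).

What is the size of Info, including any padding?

24

version at 0 (size 2, align 2) → ends 2
ack at 2 (size 1, align 1) → ends 3
pad 1 to align 2 for src
src at 4 (size 8, align 2) → ends 12
ttl at 12 (size 2, align 2) → ends 14
port at 14 (size 4, align 2) → ends 18
proto at 18 (size 1, align 1) → ends 19
pad 1 to align 2 for seq
seq at 20 (size 4, align 2) → ends 24
total 24 bytes, alignment 2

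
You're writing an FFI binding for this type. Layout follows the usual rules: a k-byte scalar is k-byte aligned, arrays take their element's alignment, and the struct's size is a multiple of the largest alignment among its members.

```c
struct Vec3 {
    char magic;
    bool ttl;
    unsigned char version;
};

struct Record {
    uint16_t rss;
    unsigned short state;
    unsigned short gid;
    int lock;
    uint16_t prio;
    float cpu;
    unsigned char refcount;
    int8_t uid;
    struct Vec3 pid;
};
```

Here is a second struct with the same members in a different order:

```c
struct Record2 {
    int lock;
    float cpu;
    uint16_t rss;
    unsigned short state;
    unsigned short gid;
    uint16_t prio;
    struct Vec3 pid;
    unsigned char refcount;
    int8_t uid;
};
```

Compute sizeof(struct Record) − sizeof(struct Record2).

4

Vec3: 0..1  magic  (1B, 1-aligned); 1..2  ttl  (1B, 1-aligned); 2..3  version  (1B, 1-aligned); sizeof = 3, alignof = 1
0..2  rss  (2B, 2-aligned)
2..4  state  (2B, 2-aligned)
4..6  gid  (2B, 2-aligned)
6..8  -- padding (2B)
8..12  lock  (4B, 4-aligned)
12..14  prio  (2B, 2-aligned)
14..16  -- padding (2B)
16..20  cpu  (4B, 4-aligned)
20..21  refcount  (1B, 1-aligned)
21..22  uid  (1B, 1-aligned)
22..25  pid  (3B, 1-aligned)
25..28  -- tail padding (3B)
sizeof = 28, alignof = 4
— Record2 —
0..4  lock  (4B, 4-aligned)
4..8  cpu  (4B, 4-aligned)
8..10  rss  (2B, 2-aligned)
10..12  state  (2B, 2-aligned)
12..14  gid  (2B, 2-aligned)
14..16  prio  (2B, 2-aligned)
16..19  pid  (3B, 1-aligned)
19..20  refcount  (1B, 1-aligned)
20..21  uid  (1B, 1-aligned)
21..24  -- tail padding (3B)
sizeof = 24, alignof = 4
28 − 24 = 4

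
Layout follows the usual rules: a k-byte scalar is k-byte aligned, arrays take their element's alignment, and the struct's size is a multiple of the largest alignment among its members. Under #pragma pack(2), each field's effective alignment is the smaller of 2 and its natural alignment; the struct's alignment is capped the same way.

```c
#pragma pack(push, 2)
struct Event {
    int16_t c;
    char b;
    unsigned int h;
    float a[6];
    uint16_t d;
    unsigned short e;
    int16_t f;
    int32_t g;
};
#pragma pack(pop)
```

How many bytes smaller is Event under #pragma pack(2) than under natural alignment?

natural layout:
  @0: c [2B, align 2] → 2
  @2: b [1B, align 1] → 3
  +1 pad (align 4)
  @4: h [4B, align 4] → 8
  @8: a [24B, align 4] → 32
  @32: d [2B, align 2] → 34
  @34: e [2B, align 2] → 36
  @36: f [2B, align 2] → 38
  +2 pad (align 4)
  @40: g [4B, align 4] → 44
  size 44, align 4
packed(2) layout:
  @0: c [2B, align 2] → 2
  @2: b [1B, align 1] → 3
  +1 pad (align 2)
  @4: h [4B, align 2] → 8
  @8: a [24B, align 2] → 32
  @32: d [2B, align 2] → 34
  @34: e [2B, align 2] → 36
  @36: f [2B, align 2] → 38
  @38: g [4B, align 2] → 42
  size 42, align 2
44 − 42 = 2

2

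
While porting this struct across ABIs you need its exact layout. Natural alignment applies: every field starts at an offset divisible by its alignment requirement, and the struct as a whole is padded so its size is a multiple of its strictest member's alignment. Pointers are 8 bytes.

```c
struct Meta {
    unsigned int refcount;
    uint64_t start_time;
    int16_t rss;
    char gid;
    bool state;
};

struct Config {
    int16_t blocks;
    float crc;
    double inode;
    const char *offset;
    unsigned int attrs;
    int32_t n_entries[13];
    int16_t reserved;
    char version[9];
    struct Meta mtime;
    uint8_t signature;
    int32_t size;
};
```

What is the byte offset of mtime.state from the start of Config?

115

Meta: refcount at 0 (size 4, align 4) → ends 4; pad 4 to align 8 for start_time; start_time at 8 (size 8, align 8) → ends 16; rss at 16 (size 2, align 2) → ends 18; gid at 18 (size 1, align 1) → ends 19; state at 19 (size 1, align 1) → ends 20; tail pad 4 to reach multiple of 8; total 24 bytes, alignment 8
blocks at 0 (size 2, align 2) → ends 2
pad 2 to align 4 for crc
crc at 4 (size 4, align 4) → ends 8
inode at 8 (size 8, align 8) → ends 16
offset at 16 (size 8, align 8) → ends 24
attrs at 24 (size 4, align 4) → ends 28
n_entries at 28 (size 52, align 4) → ends 80
reserved at 80 (size 2, align 2) → ends 82
version at 82 (size 9, align 1) → ends 91
pad 5 to align 8 for mtime
mtime at 96 (size 24, align 8) → ends 120
within Meta: state at 19
96 + 19 = 115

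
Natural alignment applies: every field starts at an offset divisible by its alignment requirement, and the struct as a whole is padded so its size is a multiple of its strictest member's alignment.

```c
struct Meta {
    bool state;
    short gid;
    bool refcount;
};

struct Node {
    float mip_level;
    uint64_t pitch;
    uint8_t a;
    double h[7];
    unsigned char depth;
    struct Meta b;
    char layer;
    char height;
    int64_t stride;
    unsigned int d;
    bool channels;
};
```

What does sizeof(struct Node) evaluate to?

112 bytes

Meta: state at 0 (size 1, align 1) → ends 1; pad 1 to align 2 for gid; gid at 2 (size 2, align 2) → ends 4; refcount at 4 (size 1, align 1) → ends 5; tail pad 1 to reach multiple of 2; total 6 bytes, alignment 2
mip_level at 0 (size 4, align 4) → ends 4
pad 4 to align 8 for pitch
pitch at 8 (size 8, align 8) → ends 16
a at 16 (size 1, align 1) → ends 17
pad 7 to align 8 for h
h at 24 (size 56, align 8) → ends 80
depth at 80 (size 1, align 1) → ends 81
pad 1 to align 2 for b
b at 82 (size 6, align 2) → ends 88
layer at 88 (size 1, align 1) → ends 89
height at 89 (size 1, align 1) → ends 90
pad 6 to align 8 for stride
stride at 96 (size 8, align 8) → ends 104
d at 104 (size 4, align 4) → ends 108
channels at 108 (size 1, align 1) → ends 109
tail pad 3 to reach multiple of 8
total 112 bytes, alignment 8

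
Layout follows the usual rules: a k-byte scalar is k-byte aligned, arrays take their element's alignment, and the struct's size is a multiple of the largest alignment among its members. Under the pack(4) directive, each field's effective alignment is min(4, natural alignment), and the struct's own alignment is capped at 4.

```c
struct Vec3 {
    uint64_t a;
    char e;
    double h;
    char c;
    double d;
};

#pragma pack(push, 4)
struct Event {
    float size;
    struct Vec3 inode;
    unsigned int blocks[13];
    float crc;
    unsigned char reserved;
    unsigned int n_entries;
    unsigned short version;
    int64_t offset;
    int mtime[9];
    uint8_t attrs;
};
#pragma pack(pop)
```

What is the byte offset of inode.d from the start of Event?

36

Vec3: @0: a [8B, align 8] → 8; @8: e [1B, align 1] → 9; +7 pad (align 8); @16: h [8B, align 8] → 24; @24: c [1B, align 1] → 25; +7 pad (align 8); @32: d [8B, align 8] → 40; size 40, align 8
@0: size [4B, align 4] → 4
@4: inode [40B, align 4] → 44
within Vec3: d at 32
4 + 32 = 36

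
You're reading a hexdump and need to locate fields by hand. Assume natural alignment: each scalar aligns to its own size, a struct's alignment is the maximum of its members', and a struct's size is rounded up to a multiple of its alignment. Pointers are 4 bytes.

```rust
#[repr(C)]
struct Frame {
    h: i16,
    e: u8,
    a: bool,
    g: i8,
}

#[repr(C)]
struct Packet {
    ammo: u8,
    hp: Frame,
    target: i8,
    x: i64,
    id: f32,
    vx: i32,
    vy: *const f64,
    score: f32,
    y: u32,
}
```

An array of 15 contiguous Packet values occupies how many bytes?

720

Frame: 0..2  h  (2B, 2-aligned); 2..3  e  (1B, 1-aligned); 3..4  a  (1B, 1-aligned); 4..5  g  (1B, 1-aligned); 5..6  -- tail padding (1B); sizeof = 6, alignof = 2
0..1  ammo  (1B, 1-aligned)
1..2  -- padding (1B)
2..8  hp  (6B, 2-aligned)
8..9  target  (1B, 1-aligned)
9..16  -- padding (7B)
16..24  x  (8B, 8-aligned)
24..28  id  (4B, 4-aligned)
28..32  vx  (4B, 4-aligned)
32..36  vy  (4B, 4-aligned)
36..40  score  (4B, 4-aligned)
40..44  y  (4B, 4-aligned)
44..48  -- tail padding (4B)
sizeof = 48, alignof = 8
array of 15: 15 × 48 = 720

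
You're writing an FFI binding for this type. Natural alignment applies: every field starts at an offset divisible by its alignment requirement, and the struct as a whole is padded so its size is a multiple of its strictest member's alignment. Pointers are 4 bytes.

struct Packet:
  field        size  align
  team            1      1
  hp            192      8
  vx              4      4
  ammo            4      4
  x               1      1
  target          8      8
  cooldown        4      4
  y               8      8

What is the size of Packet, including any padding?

240 bytes

@0: team [1B, align 1] → 1
+7 pad (align 8)
@8: hp [192B, align 8] → 200
@200: vx [4B, align 4] → 204
@204: ammo [4B, align 4] → 208
@208: x [1B, align 1] → 209
+7 pad (align 8)
@216: target [8B, align 8] → 224
@224: cooldown [4B, align 4] → 228
+4 pad (align 8)
@232: y [8B, align 8] → 240
size 240, align 8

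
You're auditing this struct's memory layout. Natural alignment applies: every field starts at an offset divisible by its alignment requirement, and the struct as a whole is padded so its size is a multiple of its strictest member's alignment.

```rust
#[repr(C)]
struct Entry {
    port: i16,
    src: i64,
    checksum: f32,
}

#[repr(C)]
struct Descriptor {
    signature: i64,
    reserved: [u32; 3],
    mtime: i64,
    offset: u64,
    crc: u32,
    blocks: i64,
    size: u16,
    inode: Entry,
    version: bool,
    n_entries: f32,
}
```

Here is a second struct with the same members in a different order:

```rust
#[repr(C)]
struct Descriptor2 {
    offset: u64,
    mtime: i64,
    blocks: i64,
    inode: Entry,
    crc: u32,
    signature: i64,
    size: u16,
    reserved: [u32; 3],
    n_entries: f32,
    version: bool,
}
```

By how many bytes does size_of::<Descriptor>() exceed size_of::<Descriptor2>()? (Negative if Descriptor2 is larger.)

8

Entry: 0..2  port  (2B, 2-aligned); 2..8  -- padding (6B); 8..16  src  (8B, 8-aligned); 16..20  checksum  (4B, 4-aligned); 20..24  -- tail padding (4B); sizeof = 24, alignof = 8
0..8  signature  (8B, 8-aligned)
8..20  reserved  (12B, 4-aligned)
20..24  -- padding (4B)
24..32  mtime  (8B, 8-aligned)
32..40  offset  (8B, 8-aligned)
40..44  crc  (4B, 4-aligned)
44..48  -- padding (4B)
48..56  blocks  (8B, 8-aligned)
56..58  size  (2B, 2-aligned)
58..64  -- padding (6B)
64..88  inode  (24B, 8-aligned)
88..89  version  (1B, 1-aligned)
89..92  -- padding (3B)
92..96  n_entries  (4B, 4-aligned)
sizeof = 96, alignof = 8
— Descriptor2 —
0..8  offset  (8B, 8-aligned)
8..16  mtime  (8B, 8-aligned)
16..24  blocks  (8B, 8-aligned)
24..48  inode  (24B, 8-aligned)
48..52  crc  (4B, 4-aligned)
52..56  -- padding (4B)
56..64  signature  (8B, 8-aligned)
64..66  size  (2B, 2-aligned)
66..68  -- padding (2B)
68..80  reserved  (12B, 4-aligned)
80..84  n_entries  (4B, 4-aligned)
84..85  version  (1B, 1-aligned)
85..88  -- tail padding (3B)
sizeof = 88, alignof = 8
96 − 88 = 8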